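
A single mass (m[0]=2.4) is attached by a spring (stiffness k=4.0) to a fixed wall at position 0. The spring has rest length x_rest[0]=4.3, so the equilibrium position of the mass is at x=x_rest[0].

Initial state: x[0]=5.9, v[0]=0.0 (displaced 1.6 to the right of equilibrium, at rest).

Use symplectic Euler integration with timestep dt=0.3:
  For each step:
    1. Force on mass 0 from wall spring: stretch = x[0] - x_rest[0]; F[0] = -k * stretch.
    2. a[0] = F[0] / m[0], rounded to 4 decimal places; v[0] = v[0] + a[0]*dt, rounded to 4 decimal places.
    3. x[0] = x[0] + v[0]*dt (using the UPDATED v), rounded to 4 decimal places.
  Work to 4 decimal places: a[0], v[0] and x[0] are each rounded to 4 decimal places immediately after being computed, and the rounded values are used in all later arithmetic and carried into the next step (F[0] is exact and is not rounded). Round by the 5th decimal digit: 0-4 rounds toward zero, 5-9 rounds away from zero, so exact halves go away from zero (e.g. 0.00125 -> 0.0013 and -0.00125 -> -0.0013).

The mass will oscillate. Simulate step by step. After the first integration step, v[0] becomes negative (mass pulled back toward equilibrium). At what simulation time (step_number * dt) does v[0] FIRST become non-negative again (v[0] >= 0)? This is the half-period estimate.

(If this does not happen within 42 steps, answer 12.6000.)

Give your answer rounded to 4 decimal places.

Step 0: x=[5.9000] v=[0.0000]
Step 1: x=[5.6600] v=[-0.8000]
Step 2: x=[5.2160] v=[-1.4800]
Step 3: x=[4.6346] v=[-1.9380]
Step 4: x=[4.0030] v=[-2.1053]
Step 5: x=[3.4160] v=[-1.9568]
Step 6: x=[2.9616] v=[-1.5148]
Step 7: x=[2.7079] v=[-0.8456]
Step 8: x=[2.6930] v=[-0.0496]
Step 9: x=[2.9192] v=[0.7539]
First v>=0 after going negative at step 9, time=2.7000

Answer: 2.7000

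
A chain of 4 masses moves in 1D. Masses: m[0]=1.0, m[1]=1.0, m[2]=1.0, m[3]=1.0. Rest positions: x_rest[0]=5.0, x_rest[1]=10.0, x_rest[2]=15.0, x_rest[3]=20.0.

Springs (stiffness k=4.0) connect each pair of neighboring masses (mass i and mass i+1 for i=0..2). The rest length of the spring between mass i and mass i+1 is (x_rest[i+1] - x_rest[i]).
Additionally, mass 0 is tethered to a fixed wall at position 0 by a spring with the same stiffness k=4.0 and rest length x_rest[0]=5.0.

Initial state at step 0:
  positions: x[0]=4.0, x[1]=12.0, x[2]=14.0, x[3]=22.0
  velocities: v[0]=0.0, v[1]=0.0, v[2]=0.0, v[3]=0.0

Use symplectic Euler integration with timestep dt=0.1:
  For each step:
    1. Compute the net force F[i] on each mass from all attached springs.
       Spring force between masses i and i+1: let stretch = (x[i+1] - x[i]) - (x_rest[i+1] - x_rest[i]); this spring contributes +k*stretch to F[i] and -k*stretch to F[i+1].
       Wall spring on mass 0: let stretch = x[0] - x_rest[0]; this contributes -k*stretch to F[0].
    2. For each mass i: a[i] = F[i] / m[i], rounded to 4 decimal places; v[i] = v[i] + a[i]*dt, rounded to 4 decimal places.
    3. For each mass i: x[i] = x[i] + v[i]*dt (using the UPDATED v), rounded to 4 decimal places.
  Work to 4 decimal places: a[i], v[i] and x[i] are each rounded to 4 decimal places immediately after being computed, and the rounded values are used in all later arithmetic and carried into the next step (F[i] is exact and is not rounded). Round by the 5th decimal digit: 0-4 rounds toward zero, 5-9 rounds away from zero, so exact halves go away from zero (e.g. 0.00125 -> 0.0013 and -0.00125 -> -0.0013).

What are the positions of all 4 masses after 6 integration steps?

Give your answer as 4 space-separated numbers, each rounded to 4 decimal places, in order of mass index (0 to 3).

Step 0: x=[4.0000 12.0000 14.0000 22.0000] v=[0.0000 0.0000 0.0000 0.0000]
Step 1: x=[4.1600 11.7600 14.2400 21.8800] v=[1.6000 -2.4000 2.4000 -1.2000]
Step 2: x=[4.4576 11.3152 14.6864 21.6544] v=[2.9760 -4.4480 4.4640 -2.2560]
Step 3: x=[4.8512 10.7309 15.2767 21.3501] v=[3.9360 -5.8426 5.9027 -3.0432]
Step 4: x=[5.2859 10.0933 15.9281 21.0028] v=[4.3474 -6.3762 6.5137 -3.4726]
Step 5: x=[5.7015 9.4968 16.5491 20.6526] v=[4.1560 -5.9652 6.2097 -3.5025]
Step 6: x=[6.0409 9.0306 17.0521 20.3382] v=[3.3935 -4.6624 5.0302 -3.1439]

Answer: 6.0409 9.0306 17.0521 20.3382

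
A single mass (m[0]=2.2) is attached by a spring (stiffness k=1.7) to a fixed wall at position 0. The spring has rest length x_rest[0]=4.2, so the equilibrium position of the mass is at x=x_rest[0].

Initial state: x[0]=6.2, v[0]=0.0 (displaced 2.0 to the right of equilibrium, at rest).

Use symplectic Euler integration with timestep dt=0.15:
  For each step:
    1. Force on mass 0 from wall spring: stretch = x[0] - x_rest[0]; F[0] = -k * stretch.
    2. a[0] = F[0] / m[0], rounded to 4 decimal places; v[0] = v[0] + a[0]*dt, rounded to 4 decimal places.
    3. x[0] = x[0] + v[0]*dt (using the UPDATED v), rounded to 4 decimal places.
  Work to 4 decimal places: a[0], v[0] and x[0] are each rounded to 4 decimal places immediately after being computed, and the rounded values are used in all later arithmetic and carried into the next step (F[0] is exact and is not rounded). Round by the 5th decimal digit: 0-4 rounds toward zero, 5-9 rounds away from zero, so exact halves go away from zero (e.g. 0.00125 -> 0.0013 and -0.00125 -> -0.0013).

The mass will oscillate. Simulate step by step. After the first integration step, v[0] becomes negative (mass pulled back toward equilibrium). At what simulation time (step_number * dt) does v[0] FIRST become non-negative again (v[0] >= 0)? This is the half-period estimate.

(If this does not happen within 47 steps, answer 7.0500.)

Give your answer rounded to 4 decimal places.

Step 0: x=[6.2000] v=[0.0000]
Step 1: x=[6.1652] v=[-0.2318]
Step 2: x=[6.0963] v=[-0.4596]
Step 3: x=[5.9944] v=[-0.6794]
Step 4: x=[5.8613] v=[-0.8874]
Step 5: x=[5.6993] v=[-1.0800]
Step 6: x=[5.5112] v=[-1.2538]
Step 7: x=[5.3003] v=[-1.4058]
Step 8: x=[5.0703] v=[-1.5333]
Step 9: x=[4.8252] v=[-1.6342]
Step 10: x=[4.5692] v=[-1.7067]
Step 11: x=[4.3068] v=[-1.7495]
Step 12: x=[4.0425] v=[-1.7619]
Step 13: x=[3.7810] v=[-1.7436]
Step 14: x=[3.5268] v=[-1.6950]
Step 15: x=[3.2843] v=[-1.6170]
Step 16: x=[3.0577] v=[-1.5109]
Step 17: x=[2.8509] v=[-1.3785]
Step 18: x=[2.6676] v=[-1.2221]
Step 19: x=[2.5109] v=[-1.0445]
Step 20: x=[2.3836] v=[-0.8487]
Step 21: x=[2.2879] v=[-0.6382]
Step 22: x=[2.2254] v=[-0.4166]
Step 23: x=[2.1972] v=[-0.1877]
Step 24: x=[2.2039] v=[0.0444]
First v>=0 after going negative at step 24, time=3.6000

Answer: 3.6000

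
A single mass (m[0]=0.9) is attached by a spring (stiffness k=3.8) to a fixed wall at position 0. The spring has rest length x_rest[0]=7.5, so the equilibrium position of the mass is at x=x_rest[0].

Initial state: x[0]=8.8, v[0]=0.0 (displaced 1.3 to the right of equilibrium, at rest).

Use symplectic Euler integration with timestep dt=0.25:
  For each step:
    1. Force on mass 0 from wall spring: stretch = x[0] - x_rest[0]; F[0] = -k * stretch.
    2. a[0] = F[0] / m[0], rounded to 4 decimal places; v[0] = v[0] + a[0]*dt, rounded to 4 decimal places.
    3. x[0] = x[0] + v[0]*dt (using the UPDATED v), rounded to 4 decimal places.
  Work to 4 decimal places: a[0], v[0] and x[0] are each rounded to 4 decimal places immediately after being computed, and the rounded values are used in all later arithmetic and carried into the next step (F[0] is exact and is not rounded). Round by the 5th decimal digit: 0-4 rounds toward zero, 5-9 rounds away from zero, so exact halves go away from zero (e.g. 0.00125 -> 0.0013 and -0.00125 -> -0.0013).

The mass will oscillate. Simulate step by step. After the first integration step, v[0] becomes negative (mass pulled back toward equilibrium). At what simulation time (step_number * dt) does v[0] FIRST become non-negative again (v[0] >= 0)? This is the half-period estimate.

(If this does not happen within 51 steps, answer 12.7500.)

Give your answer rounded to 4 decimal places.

Step 0: x=[8.8000] v=[0.0000]
Step 1: x=[8.4570] v=[-1.3722]
Step 2: x=[7.8614] v=[-2.3824]
Step 3: x=[7.1704] v=[-2.7639]
Step 4: x=[6.5664] v=[-2.4160]
Step 5: x=[6.2088] v=[-1.4305]
Step 6: x=[6.1919] v=[-0.0676]
Step 7: x=[6.5202] v=[1.3132]
First v>=0 after going negative at step 7, time=1.7500

Answer: 1.7500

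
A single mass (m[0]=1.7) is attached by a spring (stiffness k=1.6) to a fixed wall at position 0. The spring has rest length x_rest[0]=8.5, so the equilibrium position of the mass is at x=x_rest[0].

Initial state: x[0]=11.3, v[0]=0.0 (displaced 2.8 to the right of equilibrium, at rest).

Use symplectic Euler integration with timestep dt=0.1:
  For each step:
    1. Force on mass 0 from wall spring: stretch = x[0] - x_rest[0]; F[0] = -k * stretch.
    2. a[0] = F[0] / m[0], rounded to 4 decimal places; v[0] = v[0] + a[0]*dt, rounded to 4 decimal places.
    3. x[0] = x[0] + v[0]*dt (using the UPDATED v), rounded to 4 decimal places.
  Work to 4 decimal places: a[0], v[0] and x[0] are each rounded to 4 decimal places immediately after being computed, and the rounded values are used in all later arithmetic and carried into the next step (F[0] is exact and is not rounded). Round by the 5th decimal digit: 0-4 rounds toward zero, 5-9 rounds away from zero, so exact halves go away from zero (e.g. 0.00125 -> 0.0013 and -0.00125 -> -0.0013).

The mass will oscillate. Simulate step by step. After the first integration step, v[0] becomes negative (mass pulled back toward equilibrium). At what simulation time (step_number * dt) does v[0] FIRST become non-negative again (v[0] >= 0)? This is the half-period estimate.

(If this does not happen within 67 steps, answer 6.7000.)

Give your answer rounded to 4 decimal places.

Answer: 3.3000

Derivation:
Step 0: x=[11.3000] v=[0.0000]
Step 1: x=[11.2737] v=[-0.2635]
Step 2: x=[11.2212] v=[-0.5246]
Step 3: x=[11.1431] v=[-0.7807]
Step 4: x=[11.0402] v=[-1.0295]
Step 5: x=[10.9133] v=[-1.2686]
Step 6: x=[10.7637] v=[-1.4957]
Step 7: x=[10.5928] v=[-1.7088]
Step 8: x=[10.4022] v=[-1.9058]
Step 9: x=[10.1937] v=[-2.0848]
Step 10: x=[9.9693] v=[-2.2442]
Step 11: x=[9.7311] v=[-2.3825]
Step 12: x=[9.4813] v=[-2.4984]
Step 13: x=[9.2222] v=[-2.5908]
Step 14: x=[8.9563] v=[-2.6588]
Step 15: x=[8.6861] v=[-2.7018]
Step 16: x=[8.4142] v=[-2.7193]
Step 17: x=[8.1431] v=[-2.7112]
Step 18: x=[7.8753] v=[-2.6776]
Step 19: x=[7.6134] v=[-2.6188]
Step 20: x=[7.3599] v=[-2.5354]
Step 21: x=[7.1171] v=[-2.4281]
Step 22: x=[6.8873] v=[-2.2979]
Step 23: x=[6.6727] v=[-2.1461]
Step 24: x=[6.4753] v=[-1.9741]
Step 25: x=[6.2970] v=[-1.7835]
Step 26: x=[6.1394] v=[-1.5762]
Step 27: x=[6.0040] v=[-1.3540]
Step 28: x=[5.8921] v=[-1.1191]
Step 29: x=[5.8047] v=[-0.8737]
Step 30: x=[5.7427] v=[-0.6200]
Step 31: x=[5.7067] v=[-0.3605]
Step 32: x=[5.6969] v=[-0.0976]
Step 33: x=[5.7135] v=[0.1662]
First v>=0 after going negative at step 33, time=3.3000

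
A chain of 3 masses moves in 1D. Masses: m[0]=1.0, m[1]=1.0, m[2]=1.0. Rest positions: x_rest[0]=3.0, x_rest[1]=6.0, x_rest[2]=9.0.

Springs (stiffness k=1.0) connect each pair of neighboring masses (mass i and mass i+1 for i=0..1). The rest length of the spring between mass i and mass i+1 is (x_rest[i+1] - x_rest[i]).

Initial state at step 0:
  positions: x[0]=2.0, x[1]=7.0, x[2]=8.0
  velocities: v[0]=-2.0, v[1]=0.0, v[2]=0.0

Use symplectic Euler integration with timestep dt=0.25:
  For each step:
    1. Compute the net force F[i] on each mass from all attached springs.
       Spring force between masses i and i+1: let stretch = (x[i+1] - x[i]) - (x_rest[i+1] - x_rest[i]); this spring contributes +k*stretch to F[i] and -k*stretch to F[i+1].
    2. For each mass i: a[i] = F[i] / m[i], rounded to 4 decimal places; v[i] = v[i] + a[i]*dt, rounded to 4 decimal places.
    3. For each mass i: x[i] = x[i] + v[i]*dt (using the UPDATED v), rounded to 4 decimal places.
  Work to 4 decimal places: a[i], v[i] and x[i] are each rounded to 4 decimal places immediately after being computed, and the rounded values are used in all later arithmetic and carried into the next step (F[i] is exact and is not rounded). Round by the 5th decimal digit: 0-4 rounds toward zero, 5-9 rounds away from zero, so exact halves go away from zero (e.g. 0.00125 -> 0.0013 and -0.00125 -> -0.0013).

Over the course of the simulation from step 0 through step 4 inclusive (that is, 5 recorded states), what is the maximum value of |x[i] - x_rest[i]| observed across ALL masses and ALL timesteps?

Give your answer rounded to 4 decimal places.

Answer: 1.7820

Derivation:
Step 0: x=[2.0000 7.0000 8.0000] v=[-2.0000 0.0000 0.0000]
Step 1: x=[1.6250 6.7500 8.1250] v=[-1.5000 -1.0000 0.5000]
Step 2: x=[1.3828 6.2656 8.3516] v=[-0.9688 -1.9375 0.9063]
Step 3: x=[1.2583 5.6064 8.6353] v=[-0.4981 -2.6367 1.1348]
Step 4: x=[1.2180 4.8648 8.9172] v=[-0.1611 -2.9665 1.1276]
Max displacement = 1.7820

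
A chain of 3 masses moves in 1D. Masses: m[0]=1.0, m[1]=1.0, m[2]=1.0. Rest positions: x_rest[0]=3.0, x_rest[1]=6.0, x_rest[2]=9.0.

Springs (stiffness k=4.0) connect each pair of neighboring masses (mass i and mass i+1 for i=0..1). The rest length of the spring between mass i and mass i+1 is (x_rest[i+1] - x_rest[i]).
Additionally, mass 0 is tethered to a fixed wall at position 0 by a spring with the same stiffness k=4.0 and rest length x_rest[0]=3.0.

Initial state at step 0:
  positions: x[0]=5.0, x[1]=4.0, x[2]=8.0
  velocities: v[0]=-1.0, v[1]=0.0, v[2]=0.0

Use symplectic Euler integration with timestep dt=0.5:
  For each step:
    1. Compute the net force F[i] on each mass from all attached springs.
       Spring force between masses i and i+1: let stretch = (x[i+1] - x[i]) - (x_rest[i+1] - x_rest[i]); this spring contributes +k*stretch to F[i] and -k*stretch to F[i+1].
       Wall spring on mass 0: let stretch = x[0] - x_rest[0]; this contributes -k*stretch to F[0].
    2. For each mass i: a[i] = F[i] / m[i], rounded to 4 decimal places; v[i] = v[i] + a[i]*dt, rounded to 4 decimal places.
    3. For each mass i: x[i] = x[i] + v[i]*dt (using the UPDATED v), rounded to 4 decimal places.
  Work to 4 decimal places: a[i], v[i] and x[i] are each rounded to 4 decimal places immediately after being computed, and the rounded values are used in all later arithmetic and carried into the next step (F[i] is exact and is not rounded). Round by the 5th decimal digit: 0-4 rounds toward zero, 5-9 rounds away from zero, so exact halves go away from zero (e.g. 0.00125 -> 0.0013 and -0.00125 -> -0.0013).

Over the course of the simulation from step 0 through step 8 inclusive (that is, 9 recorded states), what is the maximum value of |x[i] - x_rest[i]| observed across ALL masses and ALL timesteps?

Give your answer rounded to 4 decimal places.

Step 0: x=[5.0000 4.0000 8.0000] v=[-1.0000 0.0000 0.0000]
Step 1: x=[-1.5000 9.0000 7.0000] v=[-13.0000 10.0000 -2.0000]
Step 2: x=[4.0000 1.5000 11.0000] v=[11.0000 -15.0000 8.0000]
Step 3: x=[3.0000 6.0000 8.5000] v=[-2.0000 9.0000 -5.0000]
Step 4: x=[2.0000 10.0000 6.5000] v=[-2.0000 8.0000 -4.0000]
Step 5: x=[7.0000 2.5000 11.0000] v=[10.0000 -15.0000 9.0000]
Step 6: x=[0.5000 8.0000 10.0000] v=[-13.0000 11.0000 -2.0000]
Step 7: x=[1.0000 8.0000 10.0000] v=[1.0000 0.0000 0.0000]
Step 8: x=[7.5000 3.0000 11.0000] v=[13.0000 -10.0000 2.0000]
Max displacement = 4.5000

Answer: 4.5000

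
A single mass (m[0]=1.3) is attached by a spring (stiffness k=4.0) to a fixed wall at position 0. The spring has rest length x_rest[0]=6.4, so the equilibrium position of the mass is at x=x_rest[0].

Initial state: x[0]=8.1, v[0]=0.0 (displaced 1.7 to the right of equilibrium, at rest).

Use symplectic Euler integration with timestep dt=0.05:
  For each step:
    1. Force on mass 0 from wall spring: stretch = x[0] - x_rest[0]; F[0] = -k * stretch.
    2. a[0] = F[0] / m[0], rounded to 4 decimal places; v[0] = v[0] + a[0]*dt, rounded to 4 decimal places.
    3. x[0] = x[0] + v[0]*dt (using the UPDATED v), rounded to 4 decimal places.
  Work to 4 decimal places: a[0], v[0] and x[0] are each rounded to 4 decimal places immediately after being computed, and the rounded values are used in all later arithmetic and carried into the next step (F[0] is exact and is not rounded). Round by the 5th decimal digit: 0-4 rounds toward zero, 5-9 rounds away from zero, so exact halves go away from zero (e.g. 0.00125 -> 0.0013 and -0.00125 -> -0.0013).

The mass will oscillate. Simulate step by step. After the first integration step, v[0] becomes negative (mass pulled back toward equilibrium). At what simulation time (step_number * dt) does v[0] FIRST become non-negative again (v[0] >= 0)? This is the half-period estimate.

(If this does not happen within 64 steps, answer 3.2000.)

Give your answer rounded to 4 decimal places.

Answer: 1.8000

Derivation:
Step 0: x=[8.1000] v=[0.0000]
Step 1: x=[8.0869] v=[-0.2615]
Step 2: x=[8.0609] v=[-0.5210]
Step 3: x=[8.0221] v=[-0.7765]
Step 4: x=[7.9708] v=[-1.0261]
Step 5: x=[7.9074] v=[-1.2678]
Step 6: x=[7.8324] v=[-1.4997]
Step 7: x=[7.7464] v=[-1.7201]
Step 8: x=[7.6500] v=[-1.9272]
Step 9: x=[7.5440] v=[-2.1195]
Step 10: x=[7.4292] v=[-2.2955]
Step 11: x=[7.3065] v=[-2.4538]
Step 12: x=[7.1768] v=[-2.5933]
Step 13: x=[7.0412] v=[-2.7128]
Step 14: x=[6.9006] v=[-2.8114]
Step 15: x=[6.7562] v=[-2.8884]
Step 16: x=[6.6090] v=[-2.9432]
Step 17: x=[6.4602] v=[-2.9754]
Step 18: x=[6.3110] v=[-2.9847]
Step 19: x=[6.1625] v=[-2.9710]
Step 20: x=[6.0158] v=[-2.9345]
Step 21: x=[5.8720] v=[-2.8754]
Step 22: x=[5.7323] v=[-2.7942]
Step 23: x=[5.5977] v=[-2.6915]
Step 24: x=[5.4693] v=[-2.5681]
Step 25: x=[5.3481] v=[-2.4249]
Step 26: x=[5.2349] v=[-2.2631]
Step 27: x=[5.1307] v=[-2.0839]
Step 28: x=[5.0363] v=[-1.8886]
Step 29: x=[4.9524] v=[-1.6788]
Step 30: x=[4.8796] v=[-1.4561]
Step 31: x=[4.8185] v=[-1.2222]
Step 32: x=[4.7696] v=[-0.9789]
Step 33: x=[4.7332] v=[-0.7281]
Step 34: x=[4.7096] v=[-0.4717]
Step 35: x=[4.6990] v=[-0.2116]
Step 36: x=[4.7015] v=[0.0501]
First v>=0 after going negative at step 36, time=1.8000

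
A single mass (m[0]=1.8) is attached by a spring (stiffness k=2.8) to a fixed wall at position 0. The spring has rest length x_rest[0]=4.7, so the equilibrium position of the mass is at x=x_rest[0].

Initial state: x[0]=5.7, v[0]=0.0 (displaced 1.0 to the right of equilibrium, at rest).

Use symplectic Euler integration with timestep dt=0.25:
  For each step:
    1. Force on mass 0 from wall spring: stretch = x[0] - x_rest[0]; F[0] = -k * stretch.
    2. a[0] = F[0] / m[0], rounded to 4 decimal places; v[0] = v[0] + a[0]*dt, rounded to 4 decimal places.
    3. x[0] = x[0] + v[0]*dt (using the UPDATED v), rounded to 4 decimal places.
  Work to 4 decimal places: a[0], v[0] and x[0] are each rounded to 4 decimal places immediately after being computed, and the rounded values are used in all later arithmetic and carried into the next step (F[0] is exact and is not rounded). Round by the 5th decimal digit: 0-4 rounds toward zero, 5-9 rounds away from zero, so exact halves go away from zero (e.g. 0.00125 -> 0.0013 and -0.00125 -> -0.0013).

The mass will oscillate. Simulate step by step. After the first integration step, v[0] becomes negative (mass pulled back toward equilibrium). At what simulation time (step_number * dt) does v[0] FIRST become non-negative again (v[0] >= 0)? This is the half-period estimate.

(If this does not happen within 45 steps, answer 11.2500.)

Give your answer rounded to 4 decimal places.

Step 0: x=[5.7000] v=[0.0000]
Step 1: x=[5.6028] v=[-0.3889]
Step 2: x=[5.4178] v=[-0.7400]
Step 3: x=[5.1630] v=[-1.0192]
Step 4: x=[4.8632] v=[-1.1993]
Step 5: x=[4.5475] v=[-1.2628]
Step 6: x=[4.2466] v=[-1.2035]
Step 7: x=[3.9898] v=[-1.0272]
Step 8: x=[3.8021] v=[-0.7510]
Step 9: x=[3.7017] v=[-0.4018]
Step 10: x=[3.6983] v=[-0.0136]
Step 11: x=[3.7923] v=[0.3760]
First v>=0 after going negative at step 11, time=2.7500

Answer: 2.7500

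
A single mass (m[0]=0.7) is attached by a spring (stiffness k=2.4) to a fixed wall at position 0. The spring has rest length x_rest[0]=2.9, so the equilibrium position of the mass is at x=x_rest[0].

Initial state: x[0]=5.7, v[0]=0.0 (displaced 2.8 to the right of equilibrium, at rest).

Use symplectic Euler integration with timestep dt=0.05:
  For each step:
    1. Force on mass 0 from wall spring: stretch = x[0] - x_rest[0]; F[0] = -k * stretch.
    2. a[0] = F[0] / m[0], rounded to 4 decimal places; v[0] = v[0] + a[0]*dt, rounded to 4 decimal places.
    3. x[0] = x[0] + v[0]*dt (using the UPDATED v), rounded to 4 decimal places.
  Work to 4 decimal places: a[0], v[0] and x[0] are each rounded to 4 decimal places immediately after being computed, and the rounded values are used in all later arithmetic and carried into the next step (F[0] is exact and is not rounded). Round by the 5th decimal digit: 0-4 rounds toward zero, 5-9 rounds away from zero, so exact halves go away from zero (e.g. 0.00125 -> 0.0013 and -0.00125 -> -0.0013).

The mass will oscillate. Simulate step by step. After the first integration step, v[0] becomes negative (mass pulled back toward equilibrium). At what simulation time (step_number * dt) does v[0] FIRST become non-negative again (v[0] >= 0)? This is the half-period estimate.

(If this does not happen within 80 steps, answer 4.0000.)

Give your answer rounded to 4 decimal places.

Answer: 1.7000

Derivation:
Step 0: x=[5.7000] v=[0.0000]
Step 1: x=[5.6760] v=[-0.4800]
Step 2: x=[5.6282] v=[-0.9559]
Step 3: x=[5.5570] v=[-1.4236]
Step 4: x=[5.4630] v=[-1.8791]
Step 5: x=[5.3471] v=[-2.3185]
Step 6: x=[5.2102] v=[-2.7380]
Step 7: x=[5.0535] v=[-3.1340]
Step 8: x=[4.8783] v=[-3.5032]
Step 9: x=[4.6862] v=[-3.8423]
Step 10: x=[4.4788] v=[-4.1485]
Step 11: x=[4.2578] v=[-4.4192]
Step 12: x=[4.0252] v=[-4.6520]
Step 13: x=[3.7830] v=[-4.8449]
Step 14: x=[3.5332] v=[-4.9963]
Step 15: x=[3.2780] v=[-5.1049]
Step 16: x=[3.0195] v=[-5.1697]
Step 17: x=[2.7600] v=[-5.1902]
Step 18: x=[2.5017] v=[-5.1662]
Step 19: x=[2.2468] v=[-5.0979]
Step 20: x=[1.9975] v=[-4.9859]
Step 21: x=[1.7559] v=[-4.8312]
Step 22: x=[1.5241] v=[-4.6351]
Step 23: x=[1.3041] v=[-4.3992]
Step 24: x=[1.0978] v=[-4.1256]
Step 25: x=[0.9070] v=[-3.8167]
Step 26: x=[0.7333] v=[-3.4750]
Step 27: x=[0.5781] v=[-3.1036]
Step 28: x=[0.4428] v=[-2.7056]
Step 29: x=[0.3286] v=[-2.2844]
Step 30: x=[0.2364] v=[-1.8436]
Step 31: x=[0.1671] v=[-1.3870]
Step 32: x=[0.1212] v=[-0.9185]
Step 33: x=[0.0991] v=[-0.4421]
Step 34: x=[0.1010] v=[0.0381]
First v>=0 after going negative at step 34, time=1.7000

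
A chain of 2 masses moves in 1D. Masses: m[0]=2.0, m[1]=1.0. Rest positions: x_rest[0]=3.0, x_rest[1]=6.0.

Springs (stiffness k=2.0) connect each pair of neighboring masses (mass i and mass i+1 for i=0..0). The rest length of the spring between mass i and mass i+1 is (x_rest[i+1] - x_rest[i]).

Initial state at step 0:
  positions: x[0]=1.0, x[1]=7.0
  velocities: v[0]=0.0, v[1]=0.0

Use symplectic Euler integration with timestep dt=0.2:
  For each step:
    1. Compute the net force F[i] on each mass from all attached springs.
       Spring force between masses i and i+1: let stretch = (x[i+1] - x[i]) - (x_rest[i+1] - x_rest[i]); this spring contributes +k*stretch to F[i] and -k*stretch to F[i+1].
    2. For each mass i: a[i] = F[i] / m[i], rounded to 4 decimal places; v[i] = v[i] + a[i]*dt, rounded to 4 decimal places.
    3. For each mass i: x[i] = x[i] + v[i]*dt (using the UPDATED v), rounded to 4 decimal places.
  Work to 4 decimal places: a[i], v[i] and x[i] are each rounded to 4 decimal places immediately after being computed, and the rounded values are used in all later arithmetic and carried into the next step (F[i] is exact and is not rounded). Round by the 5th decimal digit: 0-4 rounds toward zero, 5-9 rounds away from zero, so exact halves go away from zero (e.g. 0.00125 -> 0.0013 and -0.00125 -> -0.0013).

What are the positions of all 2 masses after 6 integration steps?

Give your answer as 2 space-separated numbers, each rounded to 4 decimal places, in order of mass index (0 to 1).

Answer: 2.6482 3.7038

Derivation:
Step 0: x=[1.0000 7.0000] v=[0.0000 0.0000]
Step 1: x=[1.1200 6.7600] v=[0.6000 -1.2000]
Step 2: x=[1.3456 6.3088] v=[1.1280 -2.2560]
Step 3: x=[1.6497 5.7005] v=[1.5206 -3.0413]
Step 4: x=[1.9959 5.0082] v=[1.7308 -3.4616]
Step 5: x=[2.3426 4.3149] v=[1.7333 -3.4665]
Step 6: x=[2.6482 3.7038] v=[1.5278 -3.0554]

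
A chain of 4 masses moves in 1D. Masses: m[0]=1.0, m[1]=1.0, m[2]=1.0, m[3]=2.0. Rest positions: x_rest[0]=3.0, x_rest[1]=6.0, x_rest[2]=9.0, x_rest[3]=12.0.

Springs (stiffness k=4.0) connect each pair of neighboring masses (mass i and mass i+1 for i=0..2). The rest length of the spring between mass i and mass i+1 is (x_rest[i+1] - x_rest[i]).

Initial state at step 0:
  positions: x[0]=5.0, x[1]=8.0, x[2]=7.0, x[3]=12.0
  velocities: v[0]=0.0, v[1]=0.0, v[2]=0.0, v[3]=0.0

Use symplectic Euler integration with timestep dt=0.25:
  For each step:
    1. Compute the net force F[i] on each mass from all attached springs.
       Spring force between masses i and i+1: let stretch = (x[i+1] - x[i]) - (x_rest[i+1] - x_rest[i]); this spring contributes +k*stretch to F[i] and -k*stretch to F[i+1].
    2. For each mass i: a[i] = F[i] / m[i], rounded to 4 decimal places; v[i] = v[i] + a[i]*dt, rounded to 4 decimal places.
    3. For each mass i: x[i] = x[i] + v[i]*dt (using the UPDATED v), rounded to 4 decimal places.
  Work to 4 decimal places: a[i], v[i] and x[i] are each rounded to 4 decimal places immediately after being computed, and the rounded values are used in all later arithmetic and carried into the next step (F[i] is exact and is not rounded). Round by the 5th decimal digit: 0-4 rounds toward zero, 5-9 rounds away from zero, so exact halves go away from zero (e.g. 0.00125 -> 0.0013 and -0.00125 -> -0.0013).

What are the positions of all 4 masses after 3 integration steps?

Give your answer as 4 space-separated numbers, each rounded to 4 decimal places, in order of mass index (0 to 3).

Answer: 4.0313 5.6094 11.4922 11.4336

Derivation:
Step 0: x=[5.0000 8.0000 7.0000 12.0000] v=[0.0000 0.0000 0.0000 0.0000]
Step 1: x=[5.0000 7.0000 8.5000 11.7500] v=[0.0000 -4.0000 6.0000 -1.0000]
Step 2: x=[4.7500 5.8750 10.4375 11.4688] v=[-1.0000 -4.5000 7.7500 -1.1250]
Step 3: x=[4.0313 5.6094 11.4922 11.4336] v=[-2.8750 -1.0625 4.2188 -0.1407]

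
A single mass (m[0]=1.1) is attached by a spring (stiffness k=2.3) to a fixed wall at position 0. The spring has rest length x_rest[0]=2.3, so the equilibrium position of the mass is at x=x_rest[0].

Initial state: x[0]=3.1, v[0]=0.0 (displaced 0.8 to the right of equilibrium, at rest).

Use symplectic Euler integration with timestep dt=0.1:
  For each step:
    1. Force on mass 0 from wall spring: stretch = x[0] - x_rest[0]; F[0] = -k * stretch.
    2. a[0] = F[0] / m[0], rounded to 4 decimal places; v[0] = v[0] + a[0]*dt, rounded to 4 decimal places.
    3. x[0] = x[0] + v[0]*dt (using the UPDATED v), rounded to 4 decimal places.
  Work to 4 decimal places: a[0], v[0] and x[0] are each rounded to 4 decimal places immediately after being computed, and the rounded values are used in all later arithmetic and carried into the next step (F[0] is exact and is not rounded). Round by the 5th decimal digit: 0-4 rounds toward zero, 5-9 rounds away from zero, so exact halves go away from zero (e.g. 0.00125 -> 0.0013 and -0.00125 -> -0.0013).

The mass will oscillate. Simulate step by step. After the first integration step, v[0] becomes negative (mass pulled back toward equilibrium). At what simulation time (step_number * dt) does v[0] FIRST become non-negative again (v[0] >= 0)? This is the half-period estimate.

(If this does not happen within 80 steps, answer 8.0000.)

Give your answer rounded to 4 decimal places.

Step 0: x=[3.1000] v=[0.0000]
Step 1: x=[3.0833] v=[-0.1673]
Step 2: x=[3.0502] v=[-0.3311]
Step 3: x=[3.0014] v=[-0.4880]
Step 4: x=[2.9379] v=[-0.6347]
Step 5: x=[2.8611] v=[-0.7681]
Step 6: x=[2.7726] v=[-0.8854]
Step 7: x=[2.6742] v=[-0.9842]
Step 8: x=[2.5680] v=[-1.0624]
Step 9: x=[2.4562] v=[-1.1184]
Step 10: x=[2.3411] v=[-1.1511]
Step 11: x=[2.2251] v=[-1.1597]
Step 12: x=[2.1107] v=[-1.1440]
Step 13: x=[2.0003] v=[-1.1044]
Step 14: x=[1.8961] v=[-1.0417]
Step 15: x=[1.8004] v=[-0.9573]
Step 16: x=[1.7151] v=[-0.8528]
Step 17: x=[1.6421] v=[-0.7305]
Step 18: x=[1.5828] v=[-0.5929]
Step 19: x=[1.5385] v=[-0.4429]
Step 20: x=[1.5101] v=[-0.2837]
Step 21: x=[1.4983] v=[-0.1185]
Step 22: x=[1.5032] v=[0.0491]
First v>=0 after going negative at step 22, time=2.2000

Answer: 2.2000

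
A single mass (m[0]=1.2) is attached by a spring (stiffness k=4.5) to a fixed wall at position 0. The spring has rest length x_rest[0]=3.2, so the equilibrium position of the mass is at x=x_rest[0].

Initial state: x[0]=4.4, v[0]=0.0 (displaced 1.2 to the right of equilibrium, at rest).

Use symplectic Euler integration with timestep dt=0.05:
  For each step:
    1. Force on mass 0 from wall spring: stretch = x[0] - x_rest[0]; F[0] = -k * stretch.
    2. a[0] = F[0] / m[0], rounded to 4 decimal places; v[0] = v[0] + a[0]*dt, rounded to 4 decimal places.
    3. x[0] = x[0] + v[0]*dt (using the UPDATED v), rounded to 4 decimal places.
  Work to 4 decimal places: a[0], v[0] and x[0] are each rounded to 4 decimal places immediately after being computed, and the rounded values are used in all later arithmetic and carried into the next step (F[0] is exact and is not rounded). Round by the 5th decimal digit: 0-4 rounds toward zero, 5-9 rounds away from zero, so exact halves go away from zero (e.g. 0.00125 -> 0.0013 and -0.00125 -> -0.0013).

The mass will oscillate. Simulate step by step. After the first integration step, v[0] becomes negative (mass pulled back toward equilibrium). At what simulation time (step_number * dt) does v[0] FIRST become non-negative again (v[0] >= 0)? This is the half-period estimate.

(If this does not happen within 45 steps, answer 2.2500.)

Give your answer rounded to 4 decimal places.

Answer: 1.6500

Derivation:
Step 0: x=[4.4000] v=[0.0000]
Step 1: x=[4.3888] v=[-0.2250]
Step 2: x=[4.3664] v=[-0.4479]
Step 3: x=[4.3331] v=[-0.6666]
Step 4: x=[4.2891] v=[-0.8791]
Step 5: x=[4.2349] v=[-1.0833]
Step 6: x=[4.1710] v=[-1.2773]
Step 7: x=[4.0980] v=[-1.4594]
Step 8: x=[4.0166] v=[-1.6278]
Step 9: x=[3.9276] v=[-1.7809]
Step 10: x=[3.8317] v=[-1.9173]
Step 11: x=[3.7299] v=[-2.0357]
Step 12: x=[3.6231] v=[-2.1351]
Step 13: x=[3.5124] v=[-2.2144]
Step 14: x=[3.3988] v=[-2.2730]
Step 15: x=[3.2833] v=[-2.3103]
Step 16: x=[3.1670] v=[-2.3259]
Step 17: x=[3.0510] v=[-2.3197]
Step 18: x=[2.9364] v=[-2.2918]
Step 19: x=[2.8243] v=[-2.2424]
Step 20: x=[2.7157] v=[-2.1720]
Step 21: x=[2.6116] v=[-2.0812]
Step 22: x=[2.5131] v=[-1.9709]
Step 23: x=[2.4210] v=[-1.8421]
Step 24: x=[2.3362] v=[-1.6960]
Step 25: x=[2.2595] v=[-1.5340]
Step 26: x=[2.1916] v=[-1.3577]
Step 27: x=[2.1332] v=[-1.1686]
Step 28: x=[2.0848] v=[-0.9686]
Step 29: x=[2.0468] v=[-0.7595]
Step 30: x=[2.0196] v=[-0.5433]
Step 31: x=[2.0035] v=[-0.3220]
Step 32: x=[1.9986] v=[-0.0977]
Step 33: x=[2.0050] v=[0.1276]
First v>=0 after going negative at step 33, time=1.6500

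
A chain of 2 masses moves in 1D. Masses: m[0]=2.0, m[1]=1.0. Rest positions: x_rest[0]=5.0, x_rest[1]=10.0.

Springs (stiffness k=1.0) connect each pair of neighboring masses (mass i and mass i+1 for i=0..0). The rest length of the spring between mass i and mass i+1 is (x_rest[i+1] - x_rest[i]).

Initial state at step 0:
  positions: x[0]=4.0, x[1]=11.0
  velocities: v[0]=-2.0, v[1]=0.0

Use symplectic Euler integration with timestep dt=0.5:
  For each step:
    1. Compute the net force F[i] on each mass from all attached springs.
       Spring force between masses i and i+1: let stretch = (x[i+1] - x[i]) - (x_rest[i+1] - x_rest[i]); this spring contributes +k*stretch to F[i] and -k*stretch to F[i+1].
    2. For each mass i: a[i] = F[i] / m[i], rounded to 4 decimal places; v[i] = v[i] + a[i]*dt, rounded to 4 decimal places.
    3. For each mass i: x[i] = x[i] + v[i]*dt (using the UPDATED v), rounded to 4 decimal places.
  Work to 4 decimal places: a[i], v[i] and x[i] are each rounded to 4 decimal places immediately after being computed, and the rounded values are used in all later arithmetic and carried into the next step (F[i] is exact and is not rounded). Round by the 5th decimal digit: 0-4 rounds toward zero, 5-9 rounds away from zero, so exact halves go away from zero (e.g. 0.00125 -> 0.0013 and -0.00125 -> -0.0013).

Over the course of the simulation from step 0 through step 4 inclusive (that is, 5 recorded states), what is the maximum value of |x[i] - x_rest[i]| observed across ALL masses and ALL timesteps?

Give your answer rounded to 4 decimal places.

Answer: 3.6259

Derivation:
Step 0: x=[4.0000 11.0000] v=[-2.0000 0.0000]
Step 1: x=[3.2500 10.5000] v=[-1.5000 -1.0000]
Step 2: x=[2.7813 9.4375] v=[-0.9375 -2.1250]
Step 3: x=[2.5196 7.9610] v=[-0.5235 -2.9531]
Step 4: x=[2.3130 6.3741] v=[-0.4132 -3.1738]
Max displacement = 3.6259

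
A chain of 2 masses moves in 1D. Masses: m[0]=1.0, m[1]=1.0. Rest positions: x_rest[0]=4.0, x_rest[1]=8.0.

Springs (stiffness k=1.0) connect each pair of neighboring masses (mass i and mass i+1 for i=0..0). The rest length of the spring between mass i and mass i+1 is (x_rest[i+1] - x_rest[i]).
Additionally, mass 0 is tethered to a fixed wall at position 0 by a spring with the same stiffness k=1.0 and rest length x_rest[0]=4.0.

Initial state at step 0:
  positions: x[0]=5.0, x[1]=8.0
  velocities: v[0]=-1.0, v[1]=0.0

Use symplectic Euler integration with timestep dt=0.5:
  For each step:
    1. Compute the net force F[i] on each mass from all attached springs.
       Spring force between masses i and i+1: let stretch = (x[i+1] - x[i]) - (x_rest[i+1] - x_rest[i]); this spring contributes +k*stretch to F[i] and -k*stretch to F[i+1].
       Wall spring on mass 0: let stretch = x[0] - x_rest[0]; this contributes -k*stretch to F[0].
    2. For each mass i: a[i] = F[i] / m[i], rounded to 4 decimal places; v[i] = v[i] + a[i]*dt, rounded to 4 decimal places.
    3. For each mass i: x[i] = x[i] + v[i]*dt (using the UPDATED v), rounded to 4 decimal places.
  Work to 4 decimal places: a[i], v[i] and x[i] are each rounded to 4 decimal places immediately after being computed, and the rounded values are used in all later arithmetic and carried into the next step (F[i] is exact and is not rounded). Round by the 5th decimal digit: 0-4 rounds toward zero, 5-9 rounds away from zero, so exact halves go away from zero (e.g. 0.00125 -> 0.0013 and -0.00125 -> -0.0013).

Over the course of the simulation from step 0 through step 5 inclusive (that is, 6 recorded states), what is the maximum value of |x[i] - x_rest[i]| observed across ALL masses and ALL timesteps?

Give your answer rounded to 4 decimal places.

Step 0: x=[5.0000 8.0000] v=[-1.0000 0.0000]
Step 1: x=[4.0000 8.2500] v=[-2.0000 0.5000]
Step 2: x=[3.0625 8.4375] v=[-1.8750 0.3750]
Step 3: x=[2.7031 8.2813] v=[-0.7188 -0.3125]
Step 4: x=[3.0625 7.7305] v=[0.7188 -1.1016]
Step 5: x=[3.8233 7.0127] v=[1.5216 -1.4356]
Max displacement = 1.2969

Answer: 1.2969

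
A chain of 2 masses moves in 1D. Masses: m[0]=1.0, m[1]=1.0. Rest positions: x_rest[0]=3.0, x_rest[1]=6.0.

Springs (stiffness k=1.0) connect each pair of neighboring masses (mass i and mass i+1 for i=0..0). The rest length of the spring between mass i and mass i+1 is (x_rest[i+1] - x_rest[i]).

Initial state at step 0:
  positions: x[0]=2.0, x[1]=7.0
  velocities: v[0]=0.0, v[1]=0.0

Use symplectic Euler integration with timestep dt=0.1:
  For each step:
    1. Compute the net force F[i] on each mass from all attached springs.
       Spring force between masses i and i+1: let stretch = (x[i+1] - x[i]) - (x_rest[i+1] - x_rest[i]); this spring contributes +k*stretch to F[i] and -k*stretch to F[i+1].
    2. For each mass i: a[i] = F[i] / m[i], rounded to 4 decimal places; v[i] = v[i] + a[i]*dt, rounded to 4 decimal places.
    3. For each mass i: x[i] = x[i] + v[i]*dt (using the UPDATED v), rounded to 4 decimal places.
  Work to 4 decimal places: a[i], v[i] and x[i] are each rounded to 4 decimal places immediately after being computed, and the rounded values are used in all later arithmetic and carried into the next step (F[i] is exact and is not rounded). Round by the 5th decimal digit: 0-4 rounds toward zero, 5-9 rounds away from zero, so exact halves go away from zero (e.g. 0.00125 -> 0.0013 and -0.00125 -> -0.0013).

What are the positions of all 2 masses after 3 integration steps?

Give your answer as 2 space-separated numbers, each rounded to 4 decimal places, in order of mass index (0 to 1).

Step 0: x=[2.0000 7.0000] v=[0.0000 0.0000]
Step 1: x=[2.0200 6.9800] v=[0.2000 -0.2000]
Step 2: x=[2.0596 6.9404] v=[0.3960 -0.3960]
Step 3: x=[2.1180 6.8820] v=[0.5841 -0.5841]

Answer: 2.1180 6.8820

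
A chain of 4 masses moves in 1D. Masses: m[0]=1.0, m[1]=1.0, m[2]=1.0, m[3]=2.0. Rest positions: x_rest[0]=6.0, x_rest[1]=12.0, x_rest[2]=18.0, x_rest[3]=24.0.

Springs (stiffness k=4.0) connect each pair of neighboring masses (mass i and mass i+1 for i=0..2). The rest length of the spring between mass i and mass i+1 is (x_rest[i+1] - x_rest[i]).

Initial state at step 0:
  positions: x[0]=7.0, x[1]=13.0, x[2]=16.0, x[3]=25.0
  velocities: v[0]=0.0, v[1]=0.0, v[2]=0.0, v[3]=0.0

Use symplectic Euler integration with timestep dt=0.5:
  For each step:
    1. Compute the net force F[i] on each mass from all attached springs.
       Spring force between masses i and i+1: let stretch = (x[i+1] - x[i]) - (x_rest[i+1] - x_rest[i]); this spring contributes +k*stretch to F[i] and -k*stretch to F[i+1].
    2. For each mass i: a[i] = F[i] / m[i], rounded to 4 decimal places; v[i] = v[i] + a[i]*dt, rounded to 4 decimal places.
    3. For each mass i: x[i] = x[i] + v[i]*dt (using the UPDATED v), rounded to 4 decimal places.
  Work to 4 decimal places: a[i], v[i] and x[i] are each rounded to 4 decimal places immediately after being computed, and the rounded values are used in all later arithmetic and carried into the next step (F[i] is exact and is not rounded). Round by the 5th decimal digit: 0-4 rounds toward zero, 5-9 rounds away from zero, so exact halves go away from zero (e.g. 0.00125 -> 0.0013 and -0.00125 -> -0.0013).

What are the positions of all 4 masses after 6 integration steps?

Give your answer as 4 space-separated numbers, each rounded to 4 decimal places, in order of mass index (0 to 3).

Answer: 5.8750 11.3125 21.9063 23.4532

Derivation:
Step 0: x=[7.0000 13.0000 16.0000 25.0000] v=[0.0000 0.0000 0.0000 0.0000]
Step 1: x=[7.0000 10.0000 22.0000 23.5000] v=[0.0000 -6.0000 12.0000 -3.0000]
Step 2: x=[4.0000 16.0000 17.5000 24.2500] v=[-6.0000 12.0000 -9.0000 1.5000]
Step 3: x=[7.0000 11.5000 18.2500 24.6250] v=[6.0000 -9.0000 1.5000 0.7500]
Step 4: x=[8.5000 9.2500 18.6250 24.8125] v=[3.0000 -4.5000 0.7500 0.3750]
Step 5: x=[4.7500 15.6250 15.8125 24.9063] v=[-7.5000 12.7500 -5.6250 0.1875]
Step 6: x=[5.8750 11.3125 21.9063 23.4532] v=[2.2500 -8.6250 12.1876 -2.9063]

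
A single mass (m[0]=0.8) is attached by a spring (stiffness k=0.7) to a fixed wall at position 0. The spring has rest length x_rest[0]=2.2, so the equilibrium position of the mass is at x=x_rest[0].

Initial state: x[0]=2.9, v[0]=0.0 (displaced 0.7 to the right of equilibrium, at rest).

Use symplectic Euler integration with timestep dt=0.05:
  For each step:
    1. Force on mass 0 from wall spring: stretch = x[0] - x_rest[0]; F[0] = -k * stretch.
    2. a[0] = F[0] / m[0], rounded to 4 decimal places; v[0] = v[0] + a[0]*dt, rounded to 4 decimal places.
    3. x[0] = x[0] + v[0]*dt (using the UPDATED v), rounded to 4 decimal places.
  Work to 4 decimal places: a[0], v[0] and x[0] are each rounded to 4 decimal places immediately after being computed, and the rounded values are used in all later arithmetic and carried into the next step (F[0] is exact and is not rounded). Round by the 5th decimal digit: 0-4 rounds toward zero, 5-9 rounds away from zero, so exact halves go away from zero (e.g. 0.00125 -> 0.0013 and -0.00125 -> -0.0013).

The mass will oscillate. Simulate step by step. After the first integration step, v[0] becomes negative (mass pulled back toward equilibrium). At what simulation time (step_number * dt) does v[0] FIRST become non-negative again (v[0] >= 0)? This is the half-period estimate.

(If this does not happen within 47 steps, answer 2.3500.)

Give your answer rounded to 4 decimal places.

Step 0: x=[2.9000] v=[0.0000]
Step 1: x=[2.8985] v=[-0.0306]
Step 2: x=[2.8954] v=[-0.0612]
Step 3: x=[2.8908] v=[-0.0916]
Step 4: x=[2.8847] v=[-0.1218]
Step 5: x=[2.8771] v=[-0.1518]
Step 6: x=[2.8680] v=[-0.1814]
Step 7: x=[2.8575] v=[-0.2106]
Step 8: x=[2.8455] v=[-0.2394]
Step 9: x=[2.8321] v=[-0.2676]
Step 10: x=[2.8173] v=[-0.2953]
Step 11: x=[2.8012] v=[-0.3223]
Step 12: x=[2.7838] v=[-0.3486]
Step 13: x=[2.7651] v=[-0.3741]
Step 14: x=[2.7452] v=[-0.3988]
Step 15: x=[2.7241] v=[-0.4227]
Step 16: x=[2.7018] v=[-0.4456]
Step 17: x=[2.6784] v=[-0.4676]
Step 18: x=[2.6540] v=[-0.4885]
Step 19: x=[2.6286] v=[-0.5084]
Step 20: x=[2.6022] v=[-0.5272]
Step 21: x=[2.5750] v=[-0.5448]
Step 22: x=[2.5469] v=[-0.5612]
Step 23: x=[2.5181] v=[-0.5764]
Step 24: x=[2.4886] v=[-0.5903]
Step 25: x=[2.4585] v=[-0.6029]
Step 26: x=[2.4278] v=[-0.6142]
Step 27: x=[2.3966] v=[-0.6242]
Step 28: x=[2.3650] v=[-0.6328]
Step 29: x=[2.3330] v=[-0.6400]
Step 30: x=[2.3007] v=[-0.6458]
Step 31: x=[2.2682] v=[-0.6502]
Step 32: x=[2.2355] v=[-0.6532]
Step 33: x=[2.2028] v=[-0.6548]
Step 34: x=[2.1701] v=[-0.6549]
Step 35: x=[2.1374] v=[-0.6536]
Step 36: x=[2.1049] v=[-0.6509]
Step 37: x=[2.0726] v=[-0.6467]
Step 38: x=[2.0405] v=[-0.6411]
Step 39: x=[2.0088] v=[-0.6341]
Step 40: x=[1.9775] v=[-0.6257]
Step 41: x=[1.9467] v=[-0.6160]
Step 42: x=[1.9165] v=[-0.6049]
Step 43: x=[1.8869] v=[-0.5925]
Step 44: x=[1.8580] v=[-0.5788]
Step 45: x=[1.8298] v=[-0.5638]
Step 46: x=[1.8024] v=[-0.5476]
Step 47: x=[1.7759] v=[-0.5302]
v[0] did not become non-negative within 47 steps; using fallback time=2.3500

Answer: 2.3500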